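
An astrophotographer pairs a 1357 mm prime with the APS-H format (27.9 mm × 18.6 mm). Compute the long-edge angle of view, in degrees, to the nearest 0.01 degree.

1.18°

Angle of view α = 2·arctan(w/2f) with w = 27.9 mm and f = 1357 mm.
w/2f = 0.01028; arctan(0.01028) ≈ 0.5890°, so α ≈ 1.1780°.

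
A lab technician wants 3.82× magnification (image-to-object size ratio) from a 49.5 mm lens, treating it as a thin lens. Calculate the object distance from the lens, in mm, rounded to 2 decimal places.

With m = dᵢ/dₒ and 1/f = 1/dₒ + 1/dᵢ, substituting dᵢ = m·dₒ gives 1/f = (1 + 1/m)/dₒ, hence dₒ = f·(1 + 1/m).
dₒ = 49.5 × (1 + 1/3.82) = 49.5 × 1.26178 ≈ 62.458 mm.

62.46 mm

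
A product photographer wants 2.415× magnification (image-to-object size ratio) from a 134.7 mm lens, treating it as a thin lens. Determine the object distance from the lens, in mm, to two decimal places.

190.48 mm

With m = dᵢ/dₒ and 1/f = 1/dₒ + 1/dᵢ, substituting dᵢ = m·dₒ gives 1/f = (1 + 1/m)/dₒ, hence dₒ = f·(1 + 1/m).
dₒ = 134.7 × (1 + 1/2.415) = 134.7 × 1.41408 ≈ 190.476 mm.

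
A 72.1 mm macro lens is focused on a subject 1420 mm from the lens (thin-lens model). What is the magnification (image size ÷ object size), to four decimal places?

Thin lens: 1/f = 1/dₒ + 1/dᵢ → 1/dᵢ = 1/72.1 − 1/1420 = 0.0131654 mm⁻¹, so dᵢ ≈ 75.9567 mm.
Magnification m = dᵢ/dₒ = 75.9567/1420 ≈ 0.05349.

0.0535×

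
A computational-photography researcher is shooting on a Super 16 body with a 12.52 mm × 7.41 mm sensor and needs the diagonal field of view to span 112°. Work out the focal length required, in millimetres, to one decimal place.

4.9 mm

Sensor diagonal = √(12.52² + 7.41²) = √211.6585 ≈ 14.5485 mm.
From α = 2·arctan(d/2f) we get f = d / (2·tan(α/2)).
With d = 14.5485 mm and α/2 = 56°, tan(α/2) ≈ 1.48256, so f ≈ 14.5485 / 2.96512 ≈ 4.9065 mm.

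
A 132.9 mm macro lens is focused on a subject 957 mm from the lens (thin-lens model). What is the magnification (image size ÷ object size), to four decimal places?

Thin lens: 1/f = 1/dₒ + 1/dᵢ → 1/dᵢ = 1/132.9 − 1/957 = 0.0064795 mm⁻¹, so dᵢ ≈ 154.3324 mm.
Magnification m = dᵢ/dₒ = 154.3324/957 ≈ 0.16127.

0.1613×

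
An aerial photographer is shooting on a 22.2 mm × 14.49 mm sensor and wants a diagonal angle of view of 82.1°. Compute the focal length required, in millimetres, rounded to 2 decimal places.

15.22 mm

Sensor diagonal = √(22.2² + 14.49²) = √702.8001 ≈ 26.5104 mm.
From α = 2·arctan(d/2f) we get f = d / (2·tan(α/2)).
With d = 26.5104 mm and α/2 = 41.05°, tan(α/2) ≈ 0.87082, so f ≈ 26.5104 / 1.74164 ≈ 15.2215 mm.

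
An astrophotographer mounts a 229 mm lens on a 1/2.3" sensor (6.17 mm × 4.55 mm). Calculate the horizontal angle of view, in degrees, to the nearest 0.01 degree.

1.54°

Angle of view α = 2·arctan(w/2f) with w = 6.17 mm and f = 229 mm.
w/2f = 0.01347; arctan(0.01347) ≈ 0.7718°, so α ≈ 1.5436°.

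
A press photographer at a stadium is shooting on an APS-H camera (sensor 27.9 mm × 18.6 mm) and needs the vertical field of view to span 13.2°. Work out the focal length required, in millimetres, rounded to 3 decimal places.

From α = 2·arctan(h/2f) we get f = h / (2·tan(α/2)).
With h = 18.6 mm and α/2 = 6.6°, tan(α/2) ≈ 0.11570, so f ≈ 18.6 / 0.23141 ≈ 80.3776 mm.

80.378 mm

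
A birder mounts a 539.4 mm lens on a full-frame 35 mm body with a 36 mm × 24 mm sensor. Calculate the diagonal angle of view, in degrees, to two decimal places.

Sensor diagonal = √(36² + 24²) = √1872.0000 ≈ 43.2666 mm.
Angle of view α = 2·arctan(d/2f) with d = 43.2666 mm and f = 539.4 mm.
d/2f = 0.04011; arctan(0.04011) ≈ 2.2967°, so α ≈ 4.5934°.

4.59°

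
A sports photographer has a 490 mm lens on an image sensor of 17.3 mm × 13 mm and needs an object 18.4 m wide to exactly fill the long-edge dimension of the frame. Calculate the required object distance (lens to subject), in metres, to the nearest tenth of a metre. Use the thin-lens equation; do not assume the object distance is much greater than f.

521.6 m

W: 18.4 m = 18400 mm.
Magnification m = w/W = dᵢ/dₒ; combined with 1/f = 1/dₒ + 1/dᵢ this gives dₒ = f·(1 + W/w).
dₒ = 490 mm × (1 + 18400/17.3) = 490 × 1064.5838 ≈ 521646.069 mm = 521.646 m.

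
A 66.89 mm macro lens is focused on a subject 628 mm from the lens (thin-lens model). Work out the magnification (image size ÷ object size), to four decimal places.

Thin lens: 1/f = 1/dₒ + 1/dᵢ → 1/dᵢ = 1/66.89 − 1/628 = 0.0133576 mm⁻¹, so dᵢ ≈ 74.8640 mm.
Magnification m = dᵢ/dₒ = 74.8640/628 ≈ 0.11921.

0.1192×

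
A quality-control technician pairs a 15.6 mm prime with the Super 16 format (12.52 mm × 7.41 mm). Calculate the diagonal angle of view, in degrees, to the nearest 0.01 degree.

50.00°

Sensor diagonal = √(12.52² + 7.41²) = √211.6585 ≈ 14.5485 mm.
Angle of view α = 2·arctan(d/2f) with d = 14.5485 mm and f = 15.6 mm.
d/2f = 0.46630; arctan(0.46630) ≈ 24.9995°, so α ≈ 49.9991°.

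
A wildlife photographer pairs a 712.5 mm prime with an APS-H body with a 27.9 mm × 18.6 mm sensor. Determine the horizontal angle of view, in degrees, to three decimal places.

2.243°

Angle of view α = 2·arctan(w/2f) with w = 27.9 mm and f = 712.5 mm.
w/2f = 0.01958; arctan(0.01958) ≈ 1.1216°, so α ≈ 2.2433°.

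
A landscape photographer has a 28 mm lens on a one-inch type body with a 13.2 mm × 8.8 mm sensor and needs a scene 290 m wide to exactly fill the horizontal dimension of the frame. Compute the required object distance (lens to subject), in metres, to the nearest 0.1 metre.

615.2 m

W: 290 m = 290000 mm.
Magnification m = w/W = dᵢ/dₒ; combined with 1/f = 1/dₒ + 1/dᵢ this gives dₒ = f·(1 + W/w).
dₒ = 28 mm × (1 + 290000/13.2) = 28 × 21970.6970 ≈ 615179.515 mm = 615.18 m.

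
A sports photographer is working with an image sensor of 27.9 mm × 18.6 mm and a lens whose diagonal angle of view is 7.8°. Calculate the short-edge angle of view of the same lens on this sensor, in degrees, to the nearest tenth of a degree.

Sensor diagonal = √(27.9² + 18.6²) = √1124.3700 ≈ 33.5316 mm.
From the diagonal AOV: f = 33.5316 / (2·tan(3.9°)) = 33.5316 / 0.13635 ≈ 245.9298 mm.
Short-edge AOV = 2·arctan(18.6 / (2 × 245.9298)) = 2·arctan(0.03782) ≈ 4.3313°.

4.3°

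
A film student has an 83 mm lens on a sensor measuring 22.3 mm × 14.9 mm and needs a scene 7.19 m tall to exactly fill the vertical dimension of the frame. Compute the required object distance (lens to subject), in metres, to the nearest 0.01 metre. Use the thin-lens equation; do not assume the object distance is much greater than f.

40.13 m

W: 7.19 m = 7190 mm.
Magnification m = h/W = dᵢ/dₒ; combined with 1/f = 1/dₒ + 1/dᵢ this gives dₒ = f·(1 + W/h).
dₒ = 83 mm × (1 + 7190/14.9) = 83 × 483.5503 ≈ 40134.678 mm = 40.1347 m.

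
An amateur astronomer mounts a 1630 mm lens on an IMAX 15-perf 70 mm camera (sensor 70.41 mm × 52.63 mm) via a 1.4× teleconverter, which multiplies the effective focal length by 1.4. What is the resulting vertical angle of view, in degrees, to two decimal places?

Effective focal length f = 1630 × 1.4 = 2282 mm.
α = 2·arctan(52.63 / (2 × 2282)) = 2·arctan(0.01153) ≈ 1.3214°.

1.32°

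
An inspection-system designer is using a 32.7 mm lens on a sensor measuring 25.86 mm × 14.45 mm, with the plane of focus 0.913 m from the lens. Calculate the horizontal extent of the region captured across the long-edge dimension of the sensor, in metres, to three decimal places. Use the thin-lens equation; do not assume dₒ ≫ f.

dₒ: 0.913 m = 913 mm.
Similar triangles through the lens centre give W/dₒ = w/dᵢ; with 1/f = 1/dₒ + 1/dᵢ this gives W = w·(dₒ − f)/f.
W = 25.86 mm × (913 − 32.7) / 32.7 = 25.86 × 26.9205 ≈ 696.164 mm = 0.696164 m.

0.696 m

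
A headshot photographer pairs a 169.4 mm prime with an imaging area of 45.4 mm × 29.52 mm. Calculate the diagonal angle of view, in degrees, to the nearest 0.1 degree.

18.2°

Sensor diagonal = √(45.4² + 29.52²) = √2932.5904 ≈ 54.1534 mm.
Angle of view α = 2·arctan(d/2f) with d = 54.1534 mm and f = 169.4 mm.
d/2f = 0.15984; arctan(0.15984) ≈ 9.0813°, so α ≈ 18.1625°.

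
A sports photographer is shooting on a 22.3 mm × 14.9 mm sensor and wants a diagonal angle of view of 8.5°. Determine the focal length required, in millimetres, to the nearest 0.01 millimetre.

180.45 mm

Sensor diagonal = √(22.3² + 14.9²) = √719.3000 ≈ 26.8198 mm.
From α = 2·arctan(d/2f) we get f = d / (2·tan(α/2)).
With d = 26.8198 mm and α/2 = 4.25°, tan(α/2) ≈ 0.07431, so f ≈ 26.8198 / 0.14863 ≈ 180.4518 mm.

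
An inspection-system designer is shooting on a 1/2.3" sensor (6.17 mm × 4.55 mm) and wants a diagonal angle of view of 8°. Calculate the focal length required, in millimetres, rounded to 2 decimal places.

54.82 mm

Sensor diagonal = √(6.17² + 4.55²) = √58.7714 ≈ 7.6663 mm.
From α = 2·arctan(d/2f) we get f = d / (2·tan(α/2)).
With d = 7.6663 mm and α/2 = 4°, tan(α/2) ≈ 0.06993, so f ≈ 7.6663 / 0.13985 ≈ 54.8162 mm.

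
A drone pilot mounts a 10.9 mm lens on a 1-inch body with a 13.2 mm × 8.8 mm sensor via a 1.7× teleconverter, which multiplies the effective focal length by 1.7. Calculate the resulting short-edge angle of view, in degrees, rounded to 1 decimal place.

26.7°

Effective focal length f = 10.9 × 1.7 = 18.53 mm.
α = 2·arctan(8.8 / (2 × 18.53)) = 2·arctan(0.23745) ≈ 26.7153°.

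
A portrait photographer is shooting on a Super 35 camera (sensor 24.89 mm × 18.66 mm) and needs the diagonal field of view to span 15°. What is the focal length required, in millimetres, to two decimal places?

118.14 mm

Sensor diagonal = √(24.89² + 18.66²) = √967.7077 ≈ 31.1080 mm.
From α = 2·arctan(d/2f) we get f = d / (2·tan(α/2)).
With d = 31.1080 mm and α/2 = 7.5°, tan(α/2) ≈ 0.13165, so f ≈ 31.1080 / 0.26330 ≈ 118.1444 mm.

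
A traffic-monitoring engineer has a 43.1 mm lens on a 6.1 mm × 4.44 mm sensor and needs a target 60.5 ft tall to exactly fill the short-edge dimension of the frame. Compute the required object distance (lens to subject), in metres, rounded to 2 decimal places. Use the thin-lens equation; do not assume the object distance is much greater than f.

179.05 m

W: 60.5 ft × 304.8 mm/ft = 18440.40 mm.
Magnification m = h/W = dᵢ/dₒ; combined with 1/f = 1/dₒ + 1/dᵢ this gives dₒ = f·(1 + W/h).
dₒ = 43.1 mm × (1 + 18440.4/4.44) = 43.1 × 4154.2431 ≈ 179047.878 mm = 179.048 m.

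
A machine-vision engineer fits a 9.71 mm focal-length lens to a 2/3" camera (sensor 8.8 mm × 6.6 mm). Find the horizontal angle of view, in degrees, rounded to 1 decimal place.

Angle of view α = 2·arctan(w/2f) with w = 8.8 mm and f = 9.71 mm.
w/2f = 0.45314; arctan(0.45314) ≈ 24.3772°, so α ≈ 48.7545°.

48.8°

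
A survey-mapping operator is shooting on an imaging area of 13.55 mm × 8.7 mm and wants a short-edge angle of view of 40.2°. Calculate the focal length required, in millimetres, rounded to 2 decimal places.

11.89 mm

From α = 2·arctan(h/2f) we get f = h / (2·tan(α/2)).
With h = 8.7 mm and α/2 = 20.1°, tan(α/2) ≈ 0.36595, so f ≈ 8.7 / 0.73190 ≈ 11.8869 mm.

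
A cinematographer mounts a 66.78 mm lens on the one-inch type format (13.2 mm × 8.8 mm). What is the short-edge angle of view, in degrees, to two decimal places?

7.54°

Angle of view α = 2·arctan(h/2f) with h = 8.8 mm and f = 66.78 mm.
h/2f = 0.06589; arctan(0.06589) ≈ 3.7697°, so α ≈ 7.5393°.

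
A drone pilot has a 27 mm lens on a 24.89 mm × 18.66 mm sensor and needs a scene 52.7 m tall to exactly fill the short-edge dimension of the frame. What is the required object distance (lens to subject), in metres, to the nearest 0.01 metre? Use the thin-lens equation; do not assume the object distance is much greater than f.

76.28 m

W: 52.7 m = 52700 mm.
Magnification m = h/W = dᵢ/dₒ; combined with 1/f = 1/dₒ + 1/dᵢ this gives dₒ = f·(1 + W/h).
dₒ = 27 mm × (1 + 52700/18.66) = 27 × 2825.2229 ≈ 76281.019 mm = 76.281 m.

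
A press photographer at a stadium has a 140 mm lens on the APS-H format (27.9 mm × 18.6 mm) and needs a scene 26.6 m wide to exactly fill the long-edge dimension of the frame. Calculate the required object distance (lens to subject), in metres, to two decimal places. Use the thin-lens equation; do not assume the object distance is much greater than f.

133.62 m

W: 26.6 m = 26600 mm.
Magnification m = w/W = dᵢ/dₒ; combined with 1/f = 1/dₒ + 1/dᵢ this gives dₒ = f·(1 + W/w).
dₒ = 140 mm × (1 + 26600/27.9) = 140 × 954.4050 ≈ 133616.703 mm = 133.617 m.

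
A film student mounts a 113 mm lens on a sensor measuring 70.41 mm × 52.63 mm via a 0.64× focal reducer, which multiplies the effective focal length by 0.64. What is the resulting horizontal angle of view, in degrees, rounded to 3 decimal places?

51.913°

Effective focal length f = 113 × 0.64 = 72.32 mm.
α = 2·arctan(70.41 / (2 × 72.32)) = 2·arctan(0.48679) ≈ 51.9132°.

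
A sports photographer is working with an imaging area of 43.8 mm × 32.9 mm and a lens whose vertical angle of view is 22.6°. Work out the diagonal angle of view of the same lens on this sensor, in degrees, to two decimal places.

36.81°

From the vertical AOV: f = 32.9 / (2·tan(11.3°)) = 32.9 / 0.39964 ≈ 82.3242 mm.
Sensor diagonal = √(43.8² + 32.9²) = √3000.8500 ≈ 54.7800 mm.
Diagonal AOV = 2·arctan(54.7800 / (2 × 82.3242)) = 2·arctan(0.33271) ≈ 36.8055°.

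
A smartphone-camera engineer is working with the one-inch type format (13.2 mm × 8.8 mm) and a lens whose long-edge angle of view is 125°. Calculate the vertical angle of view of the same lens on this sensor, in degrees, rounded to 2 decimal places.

From the long-edge AOV: f = 13.2 / (2·tan(62.5°)) = 13.2 / 3.84196 ≈ 3.4357 mm.
Vertical AOV = 2·arctan(8.8 / (2 × 3.4357)) = 2·arctan(1.28065) ≈ 104.0310°.

104.03°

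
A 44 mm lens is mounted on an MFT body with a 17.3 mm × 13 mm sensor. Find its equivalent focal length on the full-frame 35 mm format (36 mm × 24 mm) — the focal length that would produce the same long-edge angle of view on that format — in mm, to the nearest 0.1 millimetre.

Equal angle of view means equal width/f ratio, so f₂ = f₁ · (width₂/width₁) = 44 × 36/17.3.
f₂ = 44 × 2.08092 ≈ 91.561 mm.

91.6 mm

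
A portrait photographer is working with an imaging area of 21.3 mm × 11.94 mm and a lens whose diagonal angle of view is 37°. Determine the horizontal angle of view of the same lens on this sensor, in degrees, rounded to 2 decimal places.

32.54°

Sensor diagonal = √(21.3² + 11.94²) = √596.2536 ≈ 24.4183 mm.
From the diagonal AOV: f = 24.4183 / (2·tan(18.5°)) = 24.4183 / 0.66919 ≈ 36.4893 mm.
Horizontal AOV = 2·arctan(21.3 / (2 × 36.4893)) = 2·arctan(0.29187) ≈ 32.5415°.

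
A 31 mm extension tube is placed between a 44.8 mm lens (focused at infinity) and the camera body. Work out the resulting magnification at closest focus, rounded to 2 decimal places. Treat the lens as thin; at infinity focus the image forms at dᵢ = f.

The tube moves the image plane from f to f + e, so dᵢ = 44.8 + 31 = 75.8 mm. Focus is achieved when 1/f = 1/dₒ + 1/dᵢ, giving dₒ = 1/(1/f − 1/(f+e)).
Magnification m = dᵢ/dₒ = (f+e)·(1/f − 1/(f+e)) = e/f = 31/44.8 ≈ 0.6920.

0.69×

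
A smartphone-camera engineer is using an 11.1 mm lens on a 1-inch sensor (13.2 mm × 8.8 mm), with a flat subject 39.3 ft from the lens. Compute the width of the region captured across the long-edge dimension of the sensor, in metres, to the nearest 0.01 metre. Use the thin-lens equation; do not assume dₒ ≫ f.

14.23 m

dₒ: 39.3 ft × 304.8 mm/ft = 11978.64 mm.
Similar triangles through the lens centre give W/dₒ = w/dᵢ; with 1/f = 1/dₒ + 1/dᵢ this gives W = w·(dₒ − f)/f.
W = 13.2 mm × (11978.6 − 11.1) / 11.1 = 13.2 × 1078.1567 ≈ 14231.669 mm = 14.2317 m.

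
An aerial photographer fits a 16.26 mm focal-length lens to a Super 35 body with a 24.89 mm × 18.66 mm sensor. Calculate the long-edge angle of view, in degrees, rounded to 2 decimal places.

74.86°

Angle of view α = 2·arctan(w/2f) with w = 24.89 mm and f = 16.26 mm.
w/2f = 0.76538; arctan(0.76538) ≈ 37.4295°, so α ≈ 74.8591°.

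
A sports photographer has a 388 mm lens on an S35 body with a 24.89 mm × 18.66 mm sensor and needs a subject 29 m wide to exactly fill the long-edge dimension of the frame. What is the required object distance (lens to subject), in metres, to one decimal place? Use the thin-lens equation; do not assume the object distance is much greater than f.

452.5 m

W: 29 m = 29000 mm.
Magnification m = w/W = dᵢ/dₒ; combined with 1/f = 1/dₒ + 1/dᵢ this gives dₒ = f·(1 + W/w).
dₒ = 388 mm × (1 + 29000/24.89) = 388 × 1166.1266 ≈ 452457.104 mm = 452.457 m.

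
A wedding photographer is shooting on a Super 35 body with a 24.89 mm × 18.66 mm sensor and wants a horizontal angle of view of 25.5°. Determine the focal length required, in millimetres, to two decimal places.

From α = 2·arctan(w/2f) we get f = w / (2·tan(α/2)).
With w = 24.89 mm and α/2 = 12.75°, tan(α/2) ≈ 0.22628, so f ≈ 24.89 / 0.45255 ≈ 54.9990 mm.

55.00 mm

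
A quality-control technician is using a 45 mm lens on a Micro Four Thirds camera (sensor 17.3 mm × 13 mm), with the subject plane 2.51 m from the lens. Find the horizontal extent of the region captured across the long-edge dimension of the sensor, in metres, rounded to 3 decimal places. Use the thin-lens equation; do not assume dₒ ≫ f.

dₒ: 2.51 m = 2510 mm.
Similar triangles through the lens centre give W/dₒ = w/dᵢ; with 1/f = 1/dₒ + 1/dᵢ this gives W = w·(dₒ − f)/f.
W = 17.3 mm × (2510 − 45) / 45 = 17.3 × 54.7778 ≈ 947.656 mm = 0.947656 m.

0.948 m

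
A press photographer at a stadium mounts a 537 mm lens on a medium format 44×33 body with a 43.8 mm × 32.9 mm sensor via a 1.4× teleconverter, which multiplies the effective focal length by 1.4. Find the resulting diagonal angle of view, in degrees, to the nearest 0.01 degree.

4.17°

Effective focal length f = 537 × 1.4 = 751.8 mm.
Sensor diagonal = √(43.8² + 32.9²) = √3000.8500 ≈ 54.7800 mm.
α = 2·arctan(54.780 / (2 × 751.8)) = 2·arctan(0.03643) ≈ 4.1730°.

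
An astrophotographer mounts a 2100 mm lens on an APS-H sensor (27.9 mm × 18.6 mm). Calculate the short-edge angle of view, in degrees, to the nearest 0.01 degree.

Angle of view α = 2·arctan(h/2f) with h = 18.6 mm and f = 2100 mm.
h/2f = 0.00443; arctan(0.00443) ≈ 0.2537°, so α ≈ 0.5075°.

0.51°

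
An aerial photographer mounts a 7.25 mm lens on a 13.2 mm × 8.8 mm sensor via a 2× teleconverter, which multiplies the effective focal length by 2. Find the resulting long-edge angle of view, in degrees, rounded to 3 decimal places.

Effective focal length f = 7.25 × 2 = 14.5 mm.
α = 2·arctan(13.2 / (2 × 14.5)) = 2·arctan(0.45517) ≈ 48.9474°.

48.947°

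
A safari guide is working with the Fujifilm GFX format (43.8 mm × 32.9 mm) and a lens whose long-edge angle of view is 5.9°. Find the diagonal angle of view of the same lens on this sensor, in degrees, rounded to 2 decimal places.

7.38°

From the long-edge AOV: f = 43.8 / (2·tan(2.95°)) = 43.8 / 0.10307 ≈ 424.9724 mm.
Sensor diagonal = √(43.8² + 32.9²) = √3000.8500 ≈ 54.7800 mm.
Diagonal AOV = 2·arctan(54.7800 / (2 × 424.9724)) = 2·arctan(0.06445) ≈ 7.3754°.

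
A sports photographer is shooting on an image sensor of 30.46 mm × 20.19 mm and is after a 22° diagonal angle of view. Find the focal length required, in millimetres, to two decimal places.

94.00 mm

Sensor diagonal = √(30.46² + 20.19²) = √1335.4477 ≈ 36.5438 mm.
From α = 2·arctan(d/2f) we get f = d / (2·tan(α/2)).
With d = 36.5438 mm and α/2 = 11°, tan(α/2) ≈ 0.19438, so f ≈ 36.5438 / 0.38876 ≈ 94.0007 mm.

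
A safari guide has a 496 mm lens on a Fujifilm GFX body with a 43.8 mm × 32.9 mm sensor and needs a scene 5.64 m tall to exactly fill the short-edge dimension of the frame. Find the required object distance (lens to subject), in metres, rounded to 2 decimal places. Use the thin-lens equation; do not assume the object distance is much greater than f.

W: 5.64 m = 5640 mm.
Magnification m = h/W = dᵢ/dₒ; combined with 1/f = 1/dₒ + 1/dᵢ this gives dₒ = f·(1 + W/h).
dₒ = 496 mm × (1 + 5640/32.9) = 496 × 172.4286 ≈ 85524.571 mm = 85.5246 m.

85.52 m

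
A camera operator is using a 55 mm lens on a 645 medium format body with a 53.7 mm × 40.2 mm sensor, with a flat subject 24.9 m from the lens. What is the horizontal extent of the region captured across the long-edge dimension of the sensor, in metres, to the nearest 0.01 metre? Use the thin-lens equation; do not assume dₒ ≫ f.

24.26 m

dₒ: 24.9 m = 24900 mm.
Similar triangles through the lens centre give W/dₒ = w/dᵢ; with 1/f = 1/dₒ + 1/dᵢ this gives W = w·(dₒ − f)/f.
W = 53.7 mm × (24900 − 55) / 55 = 53.7 × 451.7273 ≈ 24257.755 mm = 24.2578 m.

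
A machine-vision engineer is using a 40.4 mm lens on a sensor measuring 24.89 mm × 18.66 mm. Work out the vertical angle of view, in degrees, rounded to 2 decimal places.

26.01°

Angle of view α = 2·arctan(h/2f) with h = 18.66 mm and f = 40.4 mm.
h/2f = 0.23094; arctan(0.23094) ≈ 13.0039°, so α ≈ 26.0079°.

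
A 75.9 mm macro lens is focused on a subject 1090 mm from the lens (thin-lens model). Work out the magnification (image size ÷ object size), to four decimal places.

0.0748×

Thin lens: 1/f = 1/dₒ + 1/dᵢ → 1/dᵢ = 1/75.9 − 1/1090 = 0.0122578 mm⁻¹, so dᵢ ≈ 81.5807 mm.
Magnification m = dᵢ/dₒ = 81.5807/1090 ≈ 0.07484.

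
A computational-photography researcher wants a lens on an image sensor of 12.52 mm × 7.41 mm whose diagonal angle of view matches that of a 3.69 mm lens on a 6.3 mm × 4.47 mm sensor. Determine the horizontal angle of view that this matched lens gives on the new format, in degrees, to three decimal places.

Sensor diagonal = √(6.3² + 4.47²) = √59.6709 ≈ 7.7247 mm.
Sensor diagonal = √(12.52² + 7.41²) = √211.6585 ≈ 14.5485 mm.
Equal diagonal AOV ⇒ f₂ = f₁ · 14.5485/7.7247 = 3.69 × 1.88337 ≈ 6.9496 mm.
Horizontal AOV on the new format = 2·arctan(12.52 / (2 × 6.9496)) = 2·arctan(0.90076) ≈ 84.0228°.

84.023°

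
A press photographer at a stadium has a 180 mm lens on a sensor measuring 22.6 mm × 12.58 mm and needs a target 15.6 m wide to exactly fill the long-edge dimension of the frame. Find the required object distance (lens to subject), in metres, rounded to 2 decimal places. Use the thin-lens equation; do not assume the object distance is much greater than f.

124.43 m

W: 15.6 m = 15600 mm.
Magnification m = w/W = dᵢ/dₒ; combined with 1/f = 1/dₒ + 1/dᵢ this gives dₒ = f·(1 + W/w).
dₒ = 180 mm × (1 + 15600/22.6) = 180 × 691.2655 ≈ 124427.788 mm = 124.428 m.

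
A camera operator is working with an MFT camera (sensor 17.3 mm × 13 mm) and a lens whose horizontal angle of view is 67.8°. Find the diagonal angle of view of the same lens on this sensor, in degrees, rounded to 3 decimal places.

From the horizontal AOV: f = 17.3 / (2·tan(33.9°)) = 17.3 / 1.34394 ≈ 12.8726 mm.
Sensor diagonal = √(17.3² + 13²) = √468.2900 ≈ 21.6400 mm.
Diagonal AOV = 2·arctan(21.6400 / (2 × 12.8726)) = 2·arctan(0.84055) ≈ 80.0973°.

80.097°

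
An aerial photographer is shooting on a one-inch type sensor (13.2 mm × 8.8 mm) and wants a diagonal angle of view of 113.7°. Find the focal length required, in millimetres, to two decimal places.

Sensor diagonal = √(13.2² + 8.8²) = √251.6800 ≈ 15.8644 mm.
From α = 2·arctan(d/2f) we get f = d / (2·tan(α/2)).
With d = 15.8644 mm and α/2 = 56.85°, tan(α/2) ≈ 1.53107, so f ≈ 15.8644 / 3.06215 ≈ 5.1808 mm.

5.18 mm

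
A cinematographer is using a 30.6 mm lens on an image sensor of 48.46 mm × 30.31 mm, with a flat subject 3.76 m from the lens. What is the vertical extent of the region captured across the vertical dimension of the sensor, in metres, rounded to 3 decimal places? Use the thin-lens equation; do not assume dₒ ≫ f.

dₒ: 3.76 m = 3760 mm.
Similar triangles through the lens centre give W/dₒ = h/dᵢ; with 1/f = 1/dₒ + 1/dᵢ this gives W = h·(dₒ − f)/f.
W = 30.31 mm × (3760 − 30.6) / 30.6 = 30.31 × 121.8758 ≈ 3694.056 mm = 3.69406 m.

3.694 m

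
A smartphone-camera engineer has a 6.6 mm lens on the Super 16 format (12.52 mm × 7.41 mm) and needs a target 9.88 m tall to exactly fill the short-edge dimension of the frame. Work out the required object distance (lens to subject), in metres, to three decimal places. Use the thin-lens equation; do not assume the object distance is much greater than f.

W: 9.88 m = 9880 mm.
Magnification m = h/W = dᵢ/dₒ; combined with 1/f = 1/dₒ + 1/dᵢ this gives dₒ = f·(1 + W/h).
dₒ = 6.6 mm × (1 + 9880/7.41) = 6.6 × 1334.3333 ≈ 8806.600 mm = 8.8066 m.

8.807 m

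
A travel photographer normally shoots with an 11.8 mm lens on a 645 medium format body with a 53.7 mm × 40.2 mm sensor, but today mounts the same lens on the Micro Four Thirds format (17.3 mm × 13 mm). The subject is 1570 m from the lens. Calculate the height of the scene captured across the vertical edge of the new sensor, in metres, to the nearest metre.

The focal length stays 11.8 mm; the relevant sensor dimension is now h = 13 mm. Object distance dₒ = 1570 m = 1.57e+06 mm.
Thin-lens field height W = h·(dₒ − f)/f = 13 × (1.57e+06 − 11.8)/11.8 ≈ 1729648.017 mm = 1729.65 m.

1730 m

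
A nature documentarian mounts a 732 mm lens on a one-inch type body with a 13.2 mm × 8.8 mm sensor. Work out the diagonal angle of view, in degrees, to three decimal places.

Sensor diagonal = √(13.2² + 8.8²) = √251.6800 ≈ 15.8644 mm.
Angle of view α = 2·arctan(d/2f) with d = 15.8644 mm and f = 732 mm.
d/2f = 0.01084; arctan(0.01084) ≈ 0.6209°, so α ≈ 1.2417°.

1.242°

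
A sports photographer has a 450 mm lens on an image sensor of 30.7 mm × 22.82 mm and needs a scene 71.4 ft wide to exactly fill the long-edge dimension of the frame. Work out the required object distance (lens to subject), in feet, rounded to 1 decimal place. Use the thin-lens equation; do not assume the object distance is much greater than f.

1048.1 ft

W: 71.4 ft × 304.8 mm/ft = 21762.72 mm.
Magnification m = w/W = dᵢ/dₒ; combined with 1/f = 1/dₒ + 1/dᵢ this gives dₒ = f·(1 + W/w).
dₒ = 450 mm × (1 + 21762.7/30.7) = 450 × 709.8834 ≈ 319447.514 mm = 319447.514/304.8 ft = 1048.06 ft.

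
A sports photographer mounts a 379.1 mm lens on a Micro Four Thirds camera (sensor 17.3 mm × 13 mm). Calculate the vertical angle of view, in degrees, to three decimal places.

Angle of view α = 2·arctan(h/2f) with h = 13 mm and f = 379.1 mm.
h/2f = 0.01715; arctan(0.01715) ≈ 0.9823°, so α ≈ 1.9646°.

1.965°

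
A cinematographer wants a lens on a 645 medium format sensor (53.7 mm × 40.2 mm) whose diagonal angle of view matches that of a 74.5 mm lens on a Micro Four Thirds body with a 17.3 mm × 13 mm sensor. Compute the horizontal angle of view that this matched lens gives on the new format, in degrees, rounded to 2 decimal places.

Sensor diagonal = √(17.3² + 13²) = √468.2900 ≈ 21.6400 mm.
Sensor diagonal = √(53.7² + 40.2²) = √4499.7300 ≈ 67.0800 mm.
Equal diagonal AOV ⇒ f₂ = f₁ · 67.0800/21.6400 = 74.5 × 3.09982 ≈ 230.9362 mm.
Horizontal AOV on the new format = 2·arctan(53.7 / (2 × 230.9362)) = 2·arctan(0.11627) ≈ 13.2635°.

13.26°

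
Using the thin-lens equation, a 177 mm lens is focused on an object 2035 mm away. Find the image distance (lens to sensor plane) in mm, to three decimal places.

193.862 mm

1/dᵢ = 1/f − 1/dₒ = 1/177 − 1/2035 = 0.0051583 mm⁻¹.
dᵢ = 1/0.0051583 ≈ 193.8617 mm.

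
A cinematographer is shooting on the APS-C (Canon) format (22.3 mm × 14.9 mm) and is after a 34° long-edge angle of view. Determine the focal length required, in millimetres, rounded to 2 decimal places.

From α = 2·arctan(w/2f) we get f = w / (2·tan(α/2)).
With w = 22.3 mm and α/2 = 17°, tan(α/2) ≈ 0.30573, so f ≈ 22.3 / 0.61146 ≈ 36.4700 mm.

36.47 mm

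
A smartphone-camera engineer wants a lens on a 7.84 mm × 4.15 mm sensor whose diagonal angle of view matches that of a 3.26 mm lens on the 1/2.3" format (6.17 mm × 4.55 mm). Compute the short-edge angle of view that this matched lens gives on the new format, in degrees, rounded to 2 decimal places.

57.63°

Sensor diagonal = √(6.17² + 4.55²) = √58.7714 ≈ 7.6663 mm.
Sensor diagonal = √(7.84² + 4.15²) = √78.6881 ≈ 8.8706 mm.
Equal diagonal AOV ⇒ f₂ = f₁ · 8.8706/7.6663 = 3.26 × 1.15710 ≈ 3.7722 mm.
Short-edge AOV on the new format = 2·arctan(4.15 / (2 × 3.7722)) = 2·arctan(0.55008) ≈ 57.6290°.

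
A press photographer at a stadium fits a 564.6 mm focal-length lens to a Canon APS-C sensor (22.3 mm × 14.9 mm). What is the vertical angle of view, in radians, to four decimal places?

Angle of view α = 2·arctan(h/2f) with h = 14.9 mm and f = 564.6 mm.
h/2f = 0.01320; arctan(0.01320) ≈ 0.0132 rad, so α ≈ 0.0264 rad.

0.0264 rad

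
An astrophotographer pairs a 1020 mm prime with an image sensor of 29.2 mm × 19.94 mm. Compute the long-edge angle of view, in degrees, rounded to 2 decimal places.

Angle of view α = 2·arctan(w/2f) with w = 29.2 mm and f = 1020 mm.
w/2f = 0.01431; arctan(0.01431) ≈ 0.8201°, so α ≈ 1.6401°.

1.64°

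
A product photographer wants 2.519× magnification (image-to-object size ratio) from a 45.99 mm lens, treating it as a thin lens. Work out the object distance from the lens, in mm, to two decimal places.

With m = dᵢ/dₒ and 1/f = 1/dₒ + 1/dᵢ, substituting dᵢ = m·dₒ gives 1/f = (1 + 1/m)/dₒ, hence dₒ = f·(1 + 1/m).
dₒ = 45.99 × (1 + 1/2.519) = 45.99 × 1.39698 ≈ 64.247 mm.

64.25 mm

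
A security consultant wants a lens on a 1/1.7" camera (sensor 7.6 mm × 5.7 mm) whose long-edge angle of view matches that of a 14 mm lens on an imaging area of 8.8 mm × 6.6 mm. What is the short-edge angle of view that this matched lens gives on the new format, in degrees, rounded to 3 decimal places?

Equal long-edge AOV ⇒ f₂ = f₁ · 7.6/8.8 = 14 × 0.86364 ≈ 12.0909 mm.
Short-edge AOV on the new format = 2·arctan(5.7 / (2 × 12.0909)) = 2·arctan(0.23571) ≈ 26.5267°.

26.527°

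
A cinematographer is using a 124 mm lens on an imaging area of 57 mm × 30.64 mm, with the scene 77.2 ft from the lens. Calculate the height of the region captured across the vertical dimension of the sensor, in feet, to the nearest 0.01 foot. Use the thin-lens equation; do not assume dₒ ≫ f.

dₒ: 77.2 ft × 304.8 mm/ft = 23530.56 mm.
Similar triangles through the lens centre give W/dₒ = h/dᵢ; with 1/f = 1/dₒ + 1/dᵢ this gives W = h·(dₒ − f)/f.
W = 30.64 mm × (23530.6 − 124) / 124 = 30.64 × 188.7626 ≈ 5783.685 mm = 5783.685/304.8 ft = 18.9753 ft.

18.98 ft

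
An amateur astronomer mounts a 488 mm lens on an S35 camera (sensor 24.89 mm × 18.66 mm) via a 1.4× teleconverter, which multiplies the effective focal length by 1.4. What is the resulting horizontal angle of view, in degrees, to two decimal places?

2.09°

Effective focal length f = 488 × 1.4 = 683.2 mm.
α = 2·arctan(24.89 / (2 × 683.2)) = 2·arctan(0.01822) ≈ 2.0871°.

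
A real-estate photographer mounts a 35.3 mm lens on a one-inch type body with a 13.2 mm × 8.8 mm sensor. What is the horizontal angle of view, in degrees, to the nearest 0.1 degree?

21.2°

Angle of view α = 2·arctan(w/2f) with w = 13.2 mm and f = 35.3 mm.
w/2f = 0.18697; arctan(0.18697) ≈ 10.5903°, so α ≈ 21.1805°.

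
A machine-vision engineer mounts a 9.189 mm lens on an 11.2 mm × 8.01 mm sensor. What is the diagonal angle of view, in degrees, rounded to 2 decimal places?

73.68°

Sensor diagonal = √(11.2² + 8.01²) = √189.6001 ≈ 13.7695 mm.
Angle of view α = 2·arctan(d/2f) with d = 13.7695 mm and f = 9.189 mm.
d/2f = 0.74924; arctan(0.74924) ≈ 36.8420°, so α ≈ 73.6840°.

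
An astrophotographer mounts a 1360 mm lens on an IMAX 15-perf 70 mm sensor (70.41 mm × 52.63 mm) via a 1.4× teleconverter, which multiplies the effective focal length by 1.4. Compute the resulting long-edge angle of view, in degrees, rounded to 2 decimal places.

Effective focal length f = 1360 × 1.4 = 1904 mm.
α = 2·arctan(70.41 / (2 × 1904)) = 2·arctan(0.01849) ≈ 2.1186°.

2.12°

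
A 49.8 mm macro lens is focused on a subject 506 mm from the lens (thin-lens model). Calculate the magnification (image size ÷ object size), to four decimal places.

0.1092×

Thin lens: 1/f = 1/dₒ + 1/dᵢ → 1/dᵢ = 1/49.8 − 1/506 = 0.0181040 mm⁻¹, so dᵢ ≈ 55.2363 mm.
Magnification m = dᵢ/dₒ = 55.2363/506 ≈ 0.10916.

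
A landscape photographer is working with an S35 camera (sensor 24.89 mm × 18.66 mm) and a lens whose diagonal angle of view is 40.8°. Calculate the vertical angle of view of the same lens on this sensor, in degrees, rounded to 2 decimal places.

25.15°

Sensor diagonal = √(24.89² + 18.66²) = √967.7077 ≈ 31.1080 mm.
From the diagonal AOV: f = 31.1080 / (2·tan(20.4°)) = 31.1080 / 0.74379 ≈ 41.8234 mm.
Vertical AOV = 2·arctan(18.66 / (2 × 41.8234)) = 2·arctan(0.22308) ≈ 25.1513°.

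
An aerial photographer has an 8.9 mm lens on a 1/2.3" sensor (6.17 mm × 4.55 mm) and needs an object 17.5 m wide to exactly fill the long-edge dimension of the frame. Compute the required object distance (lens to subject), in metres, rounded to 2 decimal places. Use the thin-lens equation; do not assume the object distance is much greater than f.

W: 17.5 m = 17500 mm.
Magnification m = w/W = dᵢ/dₒ; combined with 1/f = 1/dₒ + 1/dᵢ this gives dₒ = f·(1 + W/w).
dₒ = 8.9 mm × (1 + 17500/6.17) = 8.9 × 2837.3047 ≈ 25252.012 mm = 25.252 m.

25.25 m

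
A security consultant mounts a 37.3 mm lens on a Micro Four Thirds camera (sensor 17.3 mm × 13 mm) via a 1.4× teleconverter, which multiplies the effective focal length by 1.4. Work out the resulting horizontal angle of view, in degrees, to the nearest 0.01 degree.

Effective focal length f = 37.3 × 1.4 = 52.22 mm.
α = 2·arctan(17.3 / (2 × 52.22)) = 2·arctan(0.16565) ≈ 18.8108°.

18.81°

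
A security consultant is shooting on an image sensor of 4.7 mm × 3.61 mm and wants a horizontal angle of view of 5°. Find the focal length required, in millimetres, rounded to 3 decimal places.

From α = 2·arctan(w/2f) we get f = w / (2·tan(α/2)).
With w = 4.7 mm and α/2 = 2.5°, tan(α/2) ≈ 0.04366, so f ≈ 4.7 / 0.08732 ≈ 53.8238 mm.

53.824 mm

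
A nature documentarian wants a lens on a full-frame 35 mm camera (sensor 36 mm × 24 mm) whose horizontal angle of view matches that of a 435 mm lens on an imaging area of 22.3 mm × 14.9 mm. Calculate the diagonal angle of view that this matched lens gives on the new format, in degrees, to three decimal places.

3.529°

Equal horizontal AOV ⇒ f₂ = f₁ · 36/22.3 = 435 × 1.61435 ≈ 702.2422 mm.
Sensor diagonal = √(36² + 24²) = √1872.0000 ≈ 43.2666 mm.
Diagonal AOV on the new format = 2·arctan(43.2666 / (2 × 702.2422)) = 2·arctan(0.03081) ≈ 3.5290°.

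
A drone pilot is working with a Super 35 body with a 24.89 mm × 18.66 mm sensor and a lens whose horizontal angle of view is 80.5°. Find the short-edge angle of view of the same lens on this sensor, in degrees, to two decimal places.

64.80°

From the horizontal AOV: f = 24.89 / (2·tan(40.25°)) = 24.89 / 1.69312 ≈ 14.7006 mm.
Short-edge AOV = 2·arctan(18.66 / (2 × 14.7006)) = 2·arctan(0.63467) ≈ 64.8039°.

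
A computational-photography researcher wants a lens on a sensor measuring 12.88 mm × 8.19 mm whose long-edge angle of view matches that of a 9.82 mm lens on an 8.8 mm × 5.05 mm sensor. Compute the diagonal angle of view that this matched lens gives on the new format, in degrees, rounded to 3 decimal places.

55.935°

Equal long-edge AOV ⇒ f₂ = f₁ · 12.88/8.8 = 9.82 × 1.46364 ≈ 14.3729 mm.
Sensor diagonal = √(12.88² + 8.19²) = √232.9705 ≈ 15.2634 mm.
Diagonal AOV on the new format = 2·arctan(15.2634 / (2 × 14.3729)) = 2·arctan(0.53098) ≈ 55.9346°.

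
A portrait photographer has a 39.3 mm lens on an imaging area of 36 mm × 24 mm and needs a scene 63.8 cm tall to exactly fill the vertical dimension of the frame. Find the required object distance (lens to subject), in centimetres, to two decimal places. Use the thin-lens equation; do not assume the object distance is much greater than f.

108.40 cm

W: 63.8 cm = 638 mm.
Magnification m = h/W = dᵢ/dₒ; combined with 1/f = 1/dₒ + 1/dᵢ this gives dₒ = f·(1 + W/h).
dₒ = 39.3 mm × (1 + 638/24) = 39.3 × 27.5833 ≈ 1084.025 mm = 108.402 cm.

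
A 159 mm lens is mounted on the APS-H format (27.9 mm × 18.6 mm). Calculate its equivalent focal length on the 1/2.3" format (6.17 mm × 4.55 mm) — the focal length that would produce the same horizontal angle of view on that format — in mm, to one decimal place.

Equal angle of view means equal width/f ratio, so f₂ = f₁ · (width₂/width₁) = 159 × 6.17/27.9.
f₂ = 159 × 0.22115 ≈ 35.162 mm.

35.2 mm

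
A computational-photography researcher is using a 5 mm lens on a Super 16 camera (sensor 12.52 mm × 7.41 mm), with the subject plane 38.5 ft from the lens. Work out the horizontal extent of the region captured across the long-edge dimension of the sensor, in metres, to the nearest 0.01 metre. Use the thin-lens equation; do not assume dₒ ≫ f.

dₒ: 38.5 ft × 304.8 mm/ft = 11734.80 mm.
Similar triangles through the lens centre give W/dₒ = w/dᵢ; with 1/f = 1/dₒ + 1/dᵢ this gives W = w·(dₒ − f)/f.
W = 12.52 mm × (11734.8 − 5) / 5 = 12.52 × 2345.9599 ≈ 29371.418 mm = 29.3714 m.

29.37 m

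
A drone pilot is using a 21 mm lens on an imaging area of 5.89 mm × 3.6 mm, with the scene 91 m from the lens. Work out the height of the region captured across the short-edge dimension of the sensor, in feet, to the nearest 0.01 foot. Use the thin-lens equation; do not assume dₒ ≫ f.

51.17 ft

dₒ: 91 m = 91000 mm.
Similar triangles through the lens centre give W/dₒ = h/dᵢ; with 1/f = 1/dₒ + 1/dᵢ this gives W = h·(dₒ − f)/f.
W = 3.6 mm × (91000 − 21) / 21 = 3.6 × 4332.3333 ≈ 15596.400 mm = 15596.400/304.8 ft = 51.1693 ft.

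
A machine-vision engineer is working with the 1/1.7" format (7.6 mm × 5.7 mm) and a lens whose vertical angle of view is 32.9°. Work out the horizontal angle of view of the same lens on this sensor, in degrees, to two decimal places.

From the vertical AOV: f = 5.7 / (2·tan(16.45°)) = 5.7 / 0.59053 ≈ 9.6524 mm.
Horizontal AOV = 2·arctan(7.6 / (2 × 9.6524)) = 2·arctan(0.39369) ≈ 42.9777°.

42.98°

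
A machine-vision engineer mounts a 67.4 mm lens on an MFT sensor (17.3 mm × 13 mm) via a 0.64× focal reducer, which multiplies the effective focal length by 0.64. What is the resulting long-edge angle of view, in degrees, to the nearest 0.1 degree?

22.7°

Effective focal length f = 67.4 × 0.64 = 43.136 mm.
α = 2·arctan(17.3 / (2 × 43.136)) = 2·arctan(0.20053) ≈ 22.6781°.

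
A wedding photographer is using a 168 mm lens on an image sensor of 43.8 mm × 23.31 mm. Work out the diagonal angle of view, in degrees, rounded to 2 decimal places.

Sensor diagonal = √(43.8² + 23.31²) = √2461.7961 ≈ 49.6165 mm.
Angle of view α = 2·arctan(d/2f) with d = 49.6165 mm and f = 168 mm.
d/2f = 0.14767; arctan(0.14767) ≈ 8.4001°, so α ≈ 16.8001°.

16.80°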